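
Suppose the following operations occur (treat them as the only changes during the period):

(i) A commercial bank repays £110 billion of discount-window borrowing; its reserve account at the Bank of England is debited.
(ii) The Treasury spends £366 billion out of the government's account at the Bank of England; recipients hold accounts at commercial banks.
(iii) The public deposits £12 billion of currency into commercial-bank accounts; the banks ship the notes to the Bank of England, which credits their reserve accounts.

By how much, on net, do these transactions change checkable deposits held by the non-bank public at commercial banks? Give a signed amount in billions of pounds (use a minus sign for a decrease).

Discount-window repayment £110 billion: the counterparty is a bank, so public deposits are unchanged → 0.
Government spending £366 billion: non-bank counterparties' bank balances rise → +£366B.
Currency deposit £12 billion: non-bank counterparties' bank balances rise → +£12B.
Net: 0 + 366 + 12 = +£378 billion.

+£378 billion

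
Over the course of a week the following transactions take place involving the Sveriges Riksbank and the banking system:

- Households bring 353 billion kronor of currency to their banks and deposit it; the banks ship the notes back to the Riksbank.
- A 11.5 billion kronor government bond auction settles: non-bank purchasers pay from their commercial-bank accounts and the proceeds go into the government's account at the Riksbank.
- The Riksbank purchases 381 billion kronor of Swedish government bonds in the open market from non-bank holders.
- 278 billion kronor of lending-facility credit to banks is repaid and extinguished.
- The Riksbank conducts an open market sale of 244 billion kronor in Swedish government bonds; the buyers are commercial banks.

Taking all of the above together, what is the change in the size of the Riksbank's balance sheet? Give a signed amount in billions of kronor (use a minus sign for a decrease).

-141 billion

Riksbank balance sheet:
  Assets:      Securities +137B, Loans to banks −278B
  Liabilities: Bank reserves +200.5B, Currency in circulation −353B, Government deposits +11.5B
Change in total Riksbank assets = -141 billion.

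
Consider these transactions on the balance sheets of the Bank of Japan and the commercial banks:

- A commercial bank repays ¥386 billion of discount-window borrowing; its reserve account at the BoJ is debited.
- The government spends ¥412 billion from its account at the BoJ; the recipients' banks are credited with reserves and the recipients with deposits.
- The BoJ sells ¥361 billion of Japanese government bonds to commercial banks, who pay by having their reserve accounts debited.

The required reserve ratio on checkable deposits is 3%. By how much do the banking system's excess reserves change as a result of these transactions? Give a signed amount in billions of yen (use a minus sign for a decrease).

Discount-window repayment ¥386 billion: reserves −¥386B, deposits 0.
Government spending ¥412 billion: reserves +¥412B, deposits +¥412B.
OMO sale (to banks) ¥361 billion: reserves −¥361B, deposits 0.
Totals: Δreserves = −¥335B, Δdeposits = +¥412B.
Δrequired reserves = 3% × +¥412B = +¥12.36B.
Δexcess reserves = Δreserves − Δrequired = −¥335B − (+¥12.36B) = -¥347.36 billion.

-¥347.36 billion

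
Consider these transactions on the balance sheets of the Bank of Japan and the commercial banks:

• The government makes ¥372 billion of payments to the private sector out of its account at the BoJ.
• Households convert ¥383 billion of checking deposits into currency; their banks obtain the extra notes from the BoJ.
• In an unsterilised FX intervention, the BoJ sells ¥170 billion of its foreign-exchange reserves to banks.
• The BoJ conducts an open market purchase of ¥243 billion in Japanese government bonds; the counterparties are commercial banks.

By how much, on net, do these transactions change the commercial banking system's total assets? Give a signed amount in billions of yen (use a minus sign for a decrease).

-¥11 billion

Government spending ¥372 billion: bank balance sheets expand → +¥372B.
Currency withdrawal ¥383 billion: bank balance sheets shrink → −¥383B.
FX sale ¥170 billion: just an asset swap on bank balance sheets → 0.
OMO purchase (from banks) ¥243 billion: just an asset swap on bank balance sheets → 0.
Net: 372 − 383 + 0 + 0 = -¥11 billion.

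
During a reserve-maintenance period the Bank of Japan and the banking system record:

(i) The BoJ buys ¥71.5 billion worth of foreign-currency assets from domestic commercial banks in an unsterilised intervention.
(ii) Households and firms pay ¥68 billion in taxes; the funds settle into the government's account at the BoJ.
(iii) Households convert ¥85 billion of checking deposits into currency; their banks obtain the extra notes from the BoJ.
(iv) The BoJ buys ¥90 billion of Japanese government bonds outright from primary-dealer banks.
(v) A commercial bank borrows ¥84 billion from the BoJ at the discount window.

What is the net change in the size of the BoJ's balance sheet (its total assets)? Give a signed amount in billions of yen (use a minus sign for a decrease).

+¥245.5 billion

FX purchase ¥71.5 billion: a BoJ asset is acquired → +¥71.5B.
Government account inflow ¥68 billion: only the composition of liabilities changes → 0.
Currency withdrawal ¥85 billion: only the composition of liabilities changes → 0.
OMO purchase (from banks) ¥90 billion: a BoJ asset is acquired → +¥90B.
Discount-window loan ¥84 billion: a BoJ asset is acquired → +¥84B.
Net: 71.5 + 0 + 0 + 90 + 84 = +¥245.5 billion.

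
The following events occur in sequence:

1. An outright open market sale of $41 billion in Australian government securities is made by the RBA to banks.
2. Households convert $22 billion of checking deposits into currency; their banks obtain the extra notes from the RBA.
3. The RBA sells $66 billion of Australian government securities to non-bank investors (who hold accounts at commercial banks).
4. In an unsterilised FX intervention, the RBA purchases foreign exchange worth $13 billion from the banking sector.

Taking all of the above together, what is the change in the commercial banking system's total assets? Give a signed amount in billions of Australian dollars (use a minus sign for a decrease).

-$88 billion

OMO sale (to banks) $41 billion: just an asset swap on bank balance sheets → 0.
Currency withdrawal $22 billion: bank balance sheets shrink → −$22B.
Asset sale (to non-banks) $66 billion: bank balance sheets shrink → −$66B.
FX purchase $13 billion: just an asset swap on bank balance sheets → 0.
Net: 0 − 22 − 66 + 0 = -$88 billion.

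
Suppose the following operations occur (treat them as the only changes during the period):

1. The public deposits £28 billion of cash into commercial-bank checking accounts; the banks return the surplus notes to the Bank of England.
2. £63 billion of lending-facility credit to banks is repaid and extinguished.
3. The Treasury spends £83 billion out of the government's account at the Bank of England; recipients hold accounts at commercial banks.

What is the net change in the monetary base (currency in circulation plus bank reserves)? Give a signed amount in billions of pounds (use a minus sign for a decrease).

+£20 billion

Bank of England balance sheet:
  Assets:      Loans to banks −£63B
  Liabilities: Bank reserves +£48B, Currency in circulation −£28B, Government deposits −£83B
Commercial banking system:
  Assets:      Reserves at CB +£48B
  Liabilities: Checkable deposits +£111B, Borrowings from CB −£63B
Monetary base = currency + reserves: −£28B + (+£48B) = +£20 billion.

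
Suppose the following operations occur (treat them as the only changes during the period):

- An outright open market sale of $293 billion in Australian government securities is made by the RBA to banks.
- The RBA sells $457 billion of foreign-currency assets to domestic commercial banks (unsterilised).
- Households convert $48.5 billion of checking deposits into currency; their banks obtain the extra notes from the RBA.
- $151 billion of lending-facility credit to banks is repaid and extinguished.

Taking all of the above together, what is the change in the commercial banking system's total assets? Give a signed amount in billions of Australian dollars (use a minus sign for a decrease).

-$199.5 billion

RBA balance sheet:
  Assets:      Securities −$293B, Loans to banks −$151B, Foreign assets −$457B
  Liabilities: Bank reserves −$949.5B, Currency in circulation +$48.5B
Commercial banking system:
  Assets:      Reserves at CB −$949.5B, Securities +$293B, Foreign assets +$457B
  Liabilities: Checkable deposits −$48.5B, Borrowings from CB −$151B
Change in total bank assets = -$199.5 billion.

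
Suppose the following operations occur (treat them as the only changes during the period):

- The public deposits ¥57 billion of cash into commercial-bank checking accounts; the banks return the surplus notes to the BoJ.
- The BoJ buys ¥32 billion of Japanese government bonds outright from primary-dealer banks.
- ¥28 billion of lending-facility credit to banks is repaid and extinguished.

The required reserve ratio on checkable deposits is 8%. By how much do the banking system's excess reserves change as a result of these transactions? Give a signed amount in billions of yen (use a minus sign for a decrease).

+¥56.44 billion

Currency deposit ¥57 billion: reserves +¥57B, deposits +¥57B.
OMO purchase (from banks) ¥32 billion: reserves +¥32B, deposits 0.
Discount-window repayment ¥28 billion: reserves −¥28B, deposits 0.
Totals: Δreserves = +¥61B, Δdeposits = +¥57B.
Δrequired reserves = 8% × +¥57B = +¥4.56B.
Δexcess reserves = Δreserves − Δrequired = +¥61B − (+¥4.56B) = +¥56.44 billion.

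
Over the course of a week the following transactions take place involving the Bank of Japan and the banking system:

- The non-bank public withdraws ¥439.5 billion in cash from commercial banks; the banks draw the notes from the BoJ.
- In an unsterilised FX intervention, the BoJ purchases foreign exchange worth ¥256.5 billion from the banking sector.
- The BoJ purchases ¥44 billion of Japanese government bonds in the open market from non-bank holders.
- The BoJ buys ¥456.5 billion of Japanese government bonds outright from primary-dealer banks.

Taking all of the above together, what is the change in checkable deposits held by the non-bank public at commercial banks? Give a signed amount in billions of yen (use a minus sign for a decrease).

-¥395.5 billion

Currency withdrawal ¥439.5 billion: non-bank counterparties' bank balances fall → −¥439.5B.
FX purchase ¥256.5 billion: the counterparty is a bank, so public deposits are unchanged → 0.
Asset purchase (from non-banks) ¥44 billion: non-bank counterparties' bank balances rise → +¥44B.
OMO purchase (from banks) ¥456.5 billion: the counterparty is a bank, so public deposits are unchanged → 0.
Net: −439.5 + 0 + 44 + 0 = -¥395.5 billion.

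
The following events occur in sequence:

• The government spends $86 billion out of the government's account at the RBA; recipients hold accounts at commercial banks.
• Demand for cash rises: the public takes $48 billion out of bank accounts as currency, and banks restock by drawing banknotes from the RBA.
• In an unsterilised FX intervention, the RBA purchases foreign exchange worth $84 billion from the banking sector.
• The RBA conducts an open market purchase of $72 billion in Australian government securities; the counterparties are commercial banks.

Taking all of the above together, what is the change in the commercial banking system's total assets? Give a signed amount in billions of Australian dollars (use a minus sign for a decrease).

+$38 billion

Government spending $86 billion: bank balance sheets expand → +$86B.
Currency withdrawal $48 billion: bank balance sheets shrink → −$48B.
FX purchase $84 billion: just an asset swap on bank balance sheets → 0.
OMO purchase (from banks) $72 billion: just an asset swap on bank balance sheets → 0.
Net: 86 − 48 + 0 + 0 = +$38 billion.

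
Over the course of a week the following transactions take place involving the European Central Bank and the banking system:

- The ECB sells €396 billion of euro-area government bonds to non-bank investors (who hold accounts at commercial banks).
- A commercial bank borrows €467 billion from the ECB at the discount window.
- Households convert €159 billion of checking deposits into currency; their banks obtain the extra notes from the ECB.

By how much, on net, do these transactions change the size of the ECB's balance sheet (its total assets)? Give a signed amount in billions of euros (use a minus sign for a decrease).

+€71 billion

ECB balance sheet:
  Assets:      Securities −€396B, Loans to banks +€467B
  Liabilities: Bank reserves −€88B, Currency in circulation +€159B
Change in total ECB assets = +€71 billion.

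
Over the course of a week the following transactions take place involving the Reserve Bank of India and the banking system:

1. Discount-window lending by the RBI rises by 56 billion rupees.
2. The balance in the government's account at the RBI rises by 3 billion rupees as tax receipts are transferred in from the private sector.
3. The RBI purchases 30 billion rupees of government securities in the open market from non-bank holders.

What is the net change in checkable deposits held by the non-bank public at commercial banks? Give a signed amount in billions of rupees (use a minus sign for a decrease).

RBI balance sheet:
  Assets:      Securities +30B, Loans to banks +56B
  Liabilities: Bank reserves +83B, Government deposits +3B
Commercial banking system:
  Assets:      Reserves at CB +83B
  Liabilities: Checkable deposits +27B, Borrowings from CB +56B
So the change in checkable deposits held by the non-bank public at commercial banks is +27 billion.

+27 billion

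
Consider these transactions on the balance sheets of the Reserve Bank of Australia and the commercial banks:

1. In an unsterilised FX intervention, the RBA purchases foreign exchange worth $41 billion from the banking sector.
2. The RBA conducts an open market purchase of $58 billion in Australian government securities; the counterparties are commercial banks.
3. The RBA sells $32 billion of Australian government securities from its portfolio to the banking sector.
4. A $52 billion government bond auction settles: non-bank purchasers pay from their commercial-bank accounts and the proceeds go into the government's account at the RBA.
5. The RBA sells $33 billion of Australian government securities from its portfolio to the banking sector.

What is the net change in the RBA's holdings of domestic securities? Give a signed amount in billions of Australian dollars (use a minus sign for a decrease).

FX purchase $41 billion: the RBA's securities portfolio is untouched → 0.
OMO purchase (from banks) $58 billion: securities added to the RBA's portfolio → +$58B.
OMO sale (to banks) $32 billion: securities removed from the RBA's portfolio → −$32B.
Government account inflow $52 billion: the RBA's securities portfolio is untouched → 0.
OMO sale (to banks) $33 billion: securities removed from the RBA's portfolio → −$33B.
Net: 0 + 58 − 32 + 0 − 33 = -$7 billion.

-$7 billion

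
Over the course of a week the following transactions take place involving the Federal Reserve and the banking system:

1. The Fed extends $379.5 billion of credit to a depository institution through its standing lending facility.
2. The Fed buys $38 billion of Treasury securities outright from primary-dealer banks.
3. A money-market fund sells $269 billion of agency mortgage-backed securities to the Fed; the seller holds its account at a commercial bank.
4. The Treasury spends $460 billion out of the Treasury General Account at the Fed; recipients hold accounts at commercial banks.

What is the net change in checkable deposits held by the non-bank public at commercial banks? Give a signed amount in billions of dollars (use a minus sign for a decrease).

Fed balance sheet:
  Assets:      Securities +$307B, Loans to banks +$379.5B
  Liabilities: Bank reserves +$1146.5B, Government deposits −$460B
Commercial banking system:
  Assets:      Reserves at CB +$1146.5B, Securities −$38B
  Liabilities: Checkable deposits +$729B, Borrowings from CB +$379.5B
So the change in checkable deposits held by the non-bank public at commercial banks is +$729 billion.

+$729 billion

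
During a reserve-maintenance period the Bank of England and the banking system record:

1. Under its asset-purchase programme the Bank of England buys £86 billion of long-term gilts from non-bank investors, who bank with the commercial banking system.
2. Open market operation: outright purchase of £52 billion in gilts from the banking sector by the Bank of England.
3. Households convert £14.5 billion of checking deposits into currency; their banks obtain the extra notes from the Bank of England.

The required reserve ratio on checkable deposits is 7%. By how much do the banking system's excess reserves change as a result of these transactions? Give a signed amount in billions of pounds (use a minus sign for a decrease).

+£118.495 billion

Asset purchase (from non-banks) £86 billion: reserves +£86B, deposits +£86B.
OMO purchase (from banks) £52 billion: reserves +£52B, deposits 0.
Currency withdrawal £14.5 billion: reserves −£14.5B, deposits −£14.5B.
Totals: Δreserves = +£123.5B, Δdeposits = +£71.5B.
Δrequired reserves = 7% × +£71.5B = +£5.005B.
Δexcess reserves = Δreserves − Δrequired = +£123.5B − (+£5.005B) = +£118.495 billion.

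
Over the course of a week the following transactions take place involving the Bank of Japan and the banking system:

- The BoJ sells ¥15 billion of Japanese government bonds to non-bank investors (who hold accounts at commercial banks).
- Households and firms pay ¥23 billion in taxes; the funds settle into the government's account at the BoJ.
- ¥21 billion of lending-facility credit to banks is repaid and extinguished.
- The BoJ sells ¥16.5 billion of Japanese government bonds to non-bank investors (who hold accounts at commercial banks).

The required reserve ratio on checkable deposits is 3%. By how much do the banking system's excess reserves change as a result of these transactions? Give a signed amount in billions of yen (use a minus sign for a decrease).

-¥73.865 billion

Asset sale (to non-banks) ¥15 billion: reserves −¥15B, deposits −¥15B.
Government account inflow ¥23 billion: reserves −¥23B, deposits −¥23B.
Discount-window repayment ¥21 billion: reserves −¥21B, deposits 0.
Asset sale (to non-banks) ¥16.5 billion: reserves −¥16.5B, deposits −¥16.5B.
Totals: Δreserves = −¥75.5B, Δdeposits = −¥54.5B.
Δrequired reserves = 3% × −¥54.5B = −¥1.635B.
Δexcess reserves = Δreserves − Δrequired = −¥75.5B − (−¥1.635B) = -¥73.865 billion.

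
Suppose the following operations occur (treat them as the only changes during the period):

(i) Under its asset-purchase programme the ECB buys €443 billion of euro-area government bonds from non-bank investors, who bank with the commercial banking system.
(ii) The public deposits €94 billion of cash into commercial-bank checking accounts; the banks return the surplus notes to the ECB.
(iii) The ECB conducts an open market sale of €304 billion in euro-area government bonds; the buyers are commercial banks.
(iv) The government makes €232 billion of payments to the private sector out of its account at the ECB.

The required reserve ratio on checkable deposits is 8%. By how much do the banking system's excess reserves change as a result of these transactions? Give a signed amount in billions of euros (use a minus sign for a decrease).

+€403.48 billion

Asset purchase (from non-banks) €443 billion: reserves +€443B, deposits +€443B.
Currency deposit €94 billion: reserves +€94B, deposits +€94B.
OMO sale (to banks) €304 billion: reserves −€304B, deposits 0.
Government spending €232 billion: reserves +€232B, deposits +€232B.
Totals: Δreserves = +€465B, Δdeposits = +€769B.
Δrequired reserves = 8% × +€769B = +€61.52B.
Δexcess reserves = Δreserves − Δrequired = +€465B − (+€61.52B) = +€403.48 billion.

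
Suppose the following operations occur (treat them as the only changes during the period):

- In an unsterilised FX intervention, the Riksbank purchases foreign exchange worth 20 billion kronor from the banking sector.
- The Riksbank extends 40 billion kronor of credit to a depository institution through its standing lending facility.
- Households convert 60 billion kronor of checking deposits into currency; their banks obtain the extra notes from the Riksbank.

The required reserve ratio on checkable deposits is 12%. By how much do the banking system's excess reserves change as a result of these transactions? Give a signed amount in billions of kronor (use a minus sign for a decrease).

FX purchase 20 billion kronor: reserves +20B, deposits 0.
Discount-window loan 40 billion kronor: reserves +40B, deposits 0.
Currency withdrawal 60 billion kronor: reserves −60B, deposits −60B.
Totals: Δreserves = 0, Δdeposits = −60B.
Δrequired reserves = 12% × −60B = −7.2B.
Δexcess reserves = Δreserves − Δrequired = 0 − (−7.2B) = +7.2 billion.

+7.2 billion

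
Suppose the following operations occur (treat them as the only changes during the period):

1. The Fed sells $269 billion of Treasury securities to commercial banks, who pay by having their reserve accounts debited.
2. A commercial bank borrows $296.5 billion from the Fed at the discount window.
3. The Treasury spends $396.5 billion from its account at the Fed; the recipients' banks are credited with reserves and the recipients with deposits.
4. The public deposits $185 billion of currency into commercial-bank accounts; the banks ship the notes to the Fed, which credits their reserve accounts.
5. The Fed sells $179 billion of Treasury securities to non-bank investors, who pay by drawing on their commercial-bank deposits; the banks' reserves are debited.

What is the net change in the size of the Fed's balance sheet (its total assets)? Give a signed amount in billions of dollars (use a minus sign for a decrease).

-$151.5 billion

Fed balance sheet:
  Assets:      Securities −$448B, Loans to banks +$296.5B
  Liabilities: Bank reserves +$430B, Currency in circulation −$185B, Government deposits −$396.5B
Commercial banking system:
  Assets:      Reserves at CB +$430B, Securities +$269B
  Liabilities: Checkable deposits +$402.5B, Borrowings from CB +$296.5B
Change in total Fed assets = -$151.5 billion.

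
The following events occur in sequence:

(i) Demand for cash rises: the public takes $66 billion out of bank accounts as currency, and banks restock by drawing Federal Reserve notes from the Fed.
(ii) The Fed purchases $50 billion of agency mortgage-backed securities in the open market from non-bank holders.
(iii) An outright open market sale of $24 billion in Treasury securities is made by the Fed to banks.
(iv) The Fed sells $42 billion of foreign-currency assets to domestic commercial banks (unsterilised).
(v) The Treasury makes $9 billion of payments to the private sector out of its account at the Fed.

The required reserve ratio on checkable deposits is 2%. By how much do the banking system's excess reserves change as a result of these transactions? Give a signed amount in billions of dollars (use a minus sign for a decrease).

-$72.86 billion

Currency withdrawal $66 billion: reserves −$66B, deposits −$66B.
Asset purchase (from non-banks) $50 billion: reserves +$50B, deposits +$50B.
OMO sale (to banks) $24 billion: reserves −$24B, deposits 0.
FX sale $42 billion: reserves −$42B, deposits 0.
Government spending $9 billion: reserves +$9B, deposits +$9B.
Totals: Δreserves = −$73B, Δdeposits = −$7B.
Δrequired reserves = 2% × −$7B = −$0.14B.
Δexcess reserves = Δreserves − Δrequired = −$73B − (−$0.14B) = -$72.86 billion.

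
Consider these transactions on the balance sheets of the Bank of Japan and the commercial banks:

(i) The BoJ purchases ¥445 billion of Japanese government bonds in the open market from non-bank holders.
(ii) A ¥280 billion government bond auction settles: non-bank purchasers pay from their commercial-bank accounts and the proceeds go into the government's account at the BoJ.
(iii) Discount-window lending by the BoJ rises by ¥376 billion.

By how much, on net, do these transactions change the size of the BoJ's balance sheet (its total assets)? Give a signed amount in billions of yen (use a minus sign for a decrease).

Asset purchase (from non-banks) ¥445 billion: a BoJ asset is acquired → +¥445B.
Government account inflow ¥280 billion: only the composition of liabilities changes → 0.
Discount-window loan ¥376 billion: a BoJ asset is acquired → +¥376B.
Net: 445 + 0 + 376 = +¥821 billion.

+¥821 billion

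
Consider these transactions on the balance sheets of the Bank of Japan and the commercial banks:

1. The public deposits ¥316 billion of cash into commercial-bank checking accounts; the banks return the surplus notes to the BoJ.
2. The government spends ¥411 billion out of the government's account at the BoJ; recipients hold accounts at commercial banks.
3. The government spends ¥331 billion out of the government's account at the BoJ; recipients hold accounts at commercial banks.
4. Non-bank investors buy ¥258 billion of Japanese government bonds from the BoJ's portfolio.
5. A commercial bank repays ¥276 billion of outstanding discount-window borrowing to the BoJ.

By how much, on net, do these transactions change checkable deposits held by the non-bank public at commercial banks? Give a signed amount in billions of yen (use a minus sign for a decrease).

+¥800 billion

BoJ balance sheet:
  Assets:      Securities −¥258B, Loans to banks −¥276B
  Liabilities: Bank reserves +¥524B, Currency in circulation −¥316B, Government deposits −¥742B
Commercial banking system:
  Assets:      Reserves at CB +¥524B
  Liabilities: Checkable deposits +¥800B, Borrowings from CB −¥276B
So the change in checkable deposits held by the non-bank public at commercial banks is +¥800 billion.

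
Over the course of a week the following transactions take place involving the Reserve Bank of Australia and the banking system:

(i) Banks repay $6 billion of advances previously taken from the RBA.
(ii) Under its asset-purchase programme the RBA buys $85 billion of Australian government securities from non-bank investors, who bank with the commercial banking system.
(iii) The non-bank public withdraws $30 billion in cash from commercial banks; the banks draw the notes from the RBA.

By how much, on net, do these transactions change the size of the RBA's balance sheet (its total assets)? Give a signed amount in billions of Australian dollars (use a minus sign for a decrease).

+$79 billion

Discount-window repayment $6 billion: an RBA asset is shed → −$6B.
Asset purchase (from non-banks) $85 billion: an RBA asset is acquired → +$85B.
Currency withdrawal $30 billion: only the composition of liabilities changes → 0.
Net: −6 + 85 + 0 = +$79 billion.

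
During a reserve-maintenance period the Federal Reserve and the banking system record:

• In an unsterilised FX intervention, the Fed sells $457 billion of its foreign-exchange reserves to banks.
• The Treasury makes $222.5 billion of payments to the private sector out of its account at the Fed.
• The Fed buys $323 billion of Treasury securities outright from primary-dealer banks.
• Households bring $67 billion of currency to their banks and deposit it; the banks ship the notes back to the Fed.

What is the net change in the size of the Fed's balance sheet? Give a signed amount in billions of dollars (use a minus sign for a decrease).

Fed balance sheet:
  Assets:      Securities +$323B, Foreign assets −$457B
  Liabilities: Bank reserves +$155.5B, Currency in circulation −$67B, Government deposits −$222.5B
Change in total Fed assets = -$134 billion.

-$134 billion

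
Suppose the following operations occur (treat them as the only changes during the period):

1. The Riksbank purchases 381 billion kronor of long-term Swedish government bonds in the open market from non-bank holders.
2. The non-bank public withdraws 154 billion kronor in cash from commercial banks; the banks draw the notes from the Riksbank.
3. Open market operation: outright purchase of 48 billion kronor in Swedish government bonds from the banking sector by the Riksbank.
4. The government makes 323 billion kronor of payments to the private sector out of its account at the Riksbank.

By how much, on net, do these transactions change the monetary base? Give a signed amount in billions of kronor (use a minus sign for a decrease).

+752 billion

Asset purchase (from non-banks) 381 billion kronor: Riksbank balance sheet expands → +381B.
Currency withdrawal 154 billion kronor: just a shift between currency and reserves — both are base money → 0.
OMO purchase (from banks) 48 billion kronor: Riksbank balance sheet expands → +48B.
Government spending 323 billion kronor: a non-base liability converts back to reserves → +323B.
Net: 381 + 0 + 48 + 323 = +752 billion.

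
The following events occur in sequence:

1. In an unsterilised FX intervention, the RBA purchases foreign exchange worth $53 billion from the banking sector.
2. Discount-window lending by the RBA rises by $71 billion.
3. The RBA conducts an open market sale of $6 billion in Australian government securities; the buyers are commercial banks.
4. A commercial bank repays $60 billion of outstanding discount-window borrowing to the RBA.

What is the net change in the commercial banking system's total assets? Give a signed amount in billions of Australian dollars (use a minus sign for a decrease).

+$11 billion

FX purchase $53 billion: just an asset swap on bank balance sheets → 0.
Discount-window loan $71 billion: bank balance sheets expand → +$71B.
OMO sale (to banks) $6 billion: just an asset swap on bank balance sheets → 0.
Discount-window repayment $60 billion: bank balance sheets shrink → −$60B.
Net: 0 + 71 + 0 − 60 = +$11 billion.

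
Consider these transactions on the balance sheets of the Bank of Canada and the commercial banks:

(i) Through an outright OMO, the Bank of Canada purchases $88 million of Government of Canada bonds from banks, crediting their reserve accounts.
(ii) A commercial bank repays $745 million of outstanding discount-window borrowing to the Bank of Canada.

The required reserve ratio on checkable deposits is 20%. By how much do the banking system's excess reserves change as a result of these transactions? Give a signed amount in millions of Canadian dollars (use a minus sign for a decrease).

OMO purchase (from banks) $88 million: reserves +$88M, deposits 0.
Discount-window repayment $745 million: reserves −$745M, deposits 0.
Totals: Δreserves = −$657M, Δdeposits = 0.
Δrequired reserves = 20% × 0 = 0.
Δexcess reserves = Δreserves − Δrequired = −$657M − (0) = -$657 million.

-$657 million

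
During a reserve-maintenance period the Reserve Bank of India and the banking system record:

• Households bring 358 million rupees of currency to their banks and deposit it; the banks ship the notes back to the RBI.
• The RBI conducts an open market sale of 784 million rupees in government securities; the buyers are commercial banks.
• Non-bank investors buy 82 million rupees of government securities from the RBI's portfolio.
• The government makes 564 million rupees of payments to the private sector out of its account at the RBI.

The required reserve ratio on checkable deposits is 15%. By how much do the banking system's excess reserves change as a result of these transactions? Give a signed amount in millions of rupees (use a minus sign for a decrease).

-70 million

Currency deposit 358 million rupees: reserves +358M, deposits +358M.
OMO sale (to banks) 784 million rupees: reserves −784M, deposits 0.
Asset sale (to non-banks) 82 million rupees: reserves −82M, deposits −82M.
Government spending 564 million rupees: reserves +564M, deposits +564M.
Totals: Δreserves = +56M, Δdeposits = +840M.
Δrequired reserves = 15% × +840M = +126M.
Δexcess reserves = Δreserves − Δrequired = +56M − (+126M) = -70 million.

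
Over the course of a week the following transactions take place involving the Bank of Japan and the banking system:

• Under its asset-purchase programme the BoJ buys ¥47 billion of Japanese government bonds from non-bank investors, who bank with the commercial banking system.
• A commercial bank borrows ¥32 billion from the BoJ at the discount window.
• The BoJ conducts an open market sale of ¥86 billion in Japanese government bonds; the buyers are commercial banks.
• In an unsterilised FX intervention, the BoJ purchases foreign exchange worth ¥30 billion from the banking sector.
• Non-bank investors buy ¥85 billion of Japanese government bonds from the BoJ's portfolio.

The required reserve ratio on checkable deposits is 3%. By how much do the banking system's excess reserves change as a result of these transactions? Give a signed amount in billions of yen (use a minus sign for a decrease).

-¥60.86 billion

Asset purchase (from non-banks) ¥47 billion: reserves +¥47B, deposits +¥47B.
Discount-window loan ¥32 billion: reserves +¥32B, deposits 0.
OMO sale (to banks) ¥86 billion: reserves −¥86B, deposits 0.
FX purchase ¥30 billion: reserves +¥30B, deposits 0.
Asset sale (to non-banks) ¥85 billion: reserves −¥85B, deposits −¥85B.
Totals: Δreserves = −¥62B, Δdeposits = −¥38B.
Δrequired reserves = 3% × −¥38B = −¥1.14B.
Δexcess reserves = Δreserves − Δrequired = −¥62B − (−¥1.14B) = -¥60.86 billion.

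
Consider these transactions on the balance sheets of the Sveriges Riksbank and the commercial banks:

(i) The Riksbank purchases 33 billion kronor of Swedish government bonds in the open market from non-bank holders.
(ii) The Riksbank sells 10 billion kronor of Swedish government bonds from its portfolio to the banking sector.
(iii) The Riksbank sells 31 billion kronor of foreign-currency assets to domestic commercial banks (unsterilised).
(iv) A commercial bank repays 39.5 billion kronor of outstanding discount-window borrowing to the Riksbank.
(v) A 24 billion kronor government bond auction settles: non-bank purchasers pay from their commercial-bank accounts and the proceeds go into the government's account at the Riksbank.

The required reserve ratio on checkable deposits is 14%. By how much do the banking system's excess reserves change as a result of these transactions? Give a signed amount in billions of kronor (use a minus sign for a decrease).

Asset purchase (from non-banks) 33 billion kronor: reserves +33B, deposits +33B.
OMO sale (to banks) 10 billion kronor: reserves −10B, deposits 0.
FX sale 31 billion kronor: reserves −31B, deposits 0.
Discount-window repayment 39.5 billion kronor: reserves −39.5B, deposits 0.
Government account inflow 24 billion kronor: reserves −24B, deposits −24B.
Totals: Δreserves = −71.5B, Δdeposits = +9B.
Δrequired reserves = 14% × +9B = +1.26B.
Δexcess reserves = Δreserves − Δrequired = −71.5B − (+1.26B) = -72.76 billion.

-72.76 billion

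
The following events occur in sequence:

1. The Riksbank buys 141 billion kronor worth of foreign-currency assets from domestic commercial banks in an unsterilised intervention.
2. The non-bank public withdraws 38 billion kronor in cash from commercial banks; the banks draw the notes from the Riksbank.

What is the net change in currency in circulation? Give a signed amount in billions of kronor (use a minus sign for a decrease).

Riksbank balance sheet:
  Assets:      Foreign assets +141B
  Liabilities: Bank reserves +103B, Currency in circulation +38B
So the change in currency in circulation is +38 billion.

+38 billion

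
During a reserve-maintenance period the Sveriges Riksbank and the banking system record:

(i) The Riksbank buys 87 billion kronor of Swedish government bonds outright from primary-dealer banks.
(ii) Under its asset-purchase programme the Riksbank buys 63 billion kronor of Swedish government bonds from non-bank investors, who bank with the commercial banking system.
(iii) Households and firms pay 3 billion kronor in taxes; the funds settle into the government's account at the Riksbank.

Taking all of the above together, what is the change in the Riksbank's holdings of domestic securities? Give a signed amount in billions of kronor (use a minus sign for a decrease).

Riksbank balance sheet:
  Assets:      Securities +150B
  Liabilities: Bank reserves +147B, Government deposits +3B
Commercial banking system:
  Assets:      Reserves at CB +147B, Securities −87B
  Liabilities: Checkable deposits +60B
So the change in the Riksbank's holdings of domestic securities is +150 billion.

+150 billion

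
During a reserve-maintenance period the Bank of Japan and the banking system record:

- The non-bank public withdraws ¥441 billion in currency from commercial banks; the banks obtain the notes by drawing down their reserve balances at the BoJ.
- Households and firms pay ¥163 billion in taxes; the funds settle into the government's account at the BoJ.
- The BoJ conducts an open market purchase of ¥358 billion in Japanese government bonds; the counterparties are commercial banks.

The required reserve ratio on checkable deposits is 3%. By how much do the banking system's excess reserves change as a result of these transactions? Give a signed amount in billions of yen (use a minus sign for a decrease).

Currency withdrawal ¥441 billion: reserves −¥441B, deposits −¥441B.
Government account inflow ¥163 billion: reserves −¥163B, deposits −¥163B.
OMO purchase (from banks) ¥358 billion: reserves +¥358B, deposits 0.
Totals: Δreserves = −¥246B, Δdeposits = −¥604B.
Δrequired reserves = 3% × −¥604B = −¥18.12B.
Δexcess reserves = Δreserves − Δrequired = −¥246B − (−¥18.12B) = -¥227.88 billion.

-¥227.88 billion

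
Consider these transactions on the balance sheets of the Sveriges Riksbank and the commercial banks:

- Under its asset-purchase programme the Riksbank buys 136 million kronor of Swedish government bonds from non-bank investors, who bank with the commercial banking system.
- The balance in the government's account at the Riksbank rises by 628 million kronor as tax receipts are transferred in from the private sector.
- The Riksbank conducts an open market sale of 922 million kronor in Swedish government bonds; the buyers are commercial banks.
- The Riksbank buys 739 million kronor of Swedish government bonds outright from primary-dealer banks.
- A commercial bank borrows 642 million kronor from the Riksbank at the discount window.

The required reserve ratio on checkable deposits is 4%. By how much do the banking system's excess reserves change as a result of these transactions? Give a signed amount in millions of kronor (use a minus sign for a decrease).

Asset purchase (from non-banks) 136 million kronor: reserves +136M, deposits +136M.
Government account inflow 628 million kronor: reserves −628M, deposits −628M.
OMO sale (to banks) 922 million kronor: reserves −922M, deposits 0.
OMO purchase (from banks) 739 million kronor: reserves +739M, deposits 0.
Discount-window loan 642 million kronor: reserves +642M, deposits 0.
Totals: Δreserves = −33M, Δdeposits = −492M.
Δrequired reserves = 4% × −492M = −19.68M.
Δexcess reserves = Δreserves − Δrequired = −33M − (−19.68M) = -13.32 million.

-13.32 million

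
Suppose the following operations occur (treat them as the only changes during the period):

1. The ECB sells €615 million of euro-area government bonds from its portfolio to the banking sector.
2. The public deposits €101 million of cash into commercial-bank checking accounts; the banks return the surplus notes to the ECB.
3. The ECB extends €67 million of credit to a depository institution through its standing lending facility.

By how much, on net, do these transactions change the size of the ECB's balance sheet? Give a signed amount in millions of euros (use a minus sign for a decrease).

OMO sale (to banks) €615 million: an ECB asset is shed → −€615M.
Currency deposit €101 million: only the composition of liabilities changes → 0.
Discount-window loan €67 million: an ECB asset is acquired → +€67M.
Net: −615 + 0 + 67 = -€548 million.

-€548 million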